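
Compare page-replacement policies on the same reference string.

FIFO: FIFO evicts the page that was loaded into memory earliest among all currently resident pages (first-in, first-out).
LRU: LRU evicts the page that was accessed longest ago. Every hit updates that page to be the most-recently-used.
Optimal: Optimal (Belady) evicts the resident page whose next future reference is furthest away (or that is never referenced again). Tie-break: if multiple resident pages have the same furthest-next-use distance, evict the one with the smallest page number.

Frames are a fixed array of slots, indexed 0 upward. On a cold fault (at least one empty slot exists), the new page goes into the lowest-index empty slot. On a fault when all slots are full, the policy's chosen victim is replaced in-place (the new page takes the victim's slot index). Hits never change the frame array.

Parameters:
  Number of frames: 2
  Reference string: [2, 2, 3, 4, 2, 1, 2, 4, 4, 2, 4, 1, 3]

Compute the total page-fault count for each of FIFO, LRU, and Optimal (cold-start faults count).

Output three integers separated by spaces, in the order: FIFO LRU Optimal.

--- FIFO ---
  step 0: ref 2 -> FAULT, frames=[2,-] (faults so far: 1)
  step 1: ref 2 -> HIT, frames=[2,-] (faults so far: 1)
  step 2: ref 3 -> FAULT, frames=[2,3] (faults so far: 2)
  step 3: ref 4 -> FAULT, evict 2, frames=[4,3] (faults so far: 3)
  step 4: ref 2 -> FAULT, evict 3, frames=[4,2] (faults so far: 4)
  step 5: ref 1 -> FAULT, evict 4, frames=[1,2] (faults so far: 5)
  step 6: ref 2 -> HIT, frames=[1,2] (faults so far: 5)
  step 7: ref 4 -> FAULT, evict 2, frames=[1,4] (faults so far: 6)
  step 8: ref 4 -> HIT, frames=[1,4] (faults so far: 6)
  step 9: ref 2 -> FAULT, evict 1, frames=[2,4] (faults so far: 7)
  step 10: ref 4 -> HIT, frames=[2,4] (faults so far: 7)
  step 11: ref 1 -> FAULT, evict 4, frames=[2,1] (faults so far: 8)
  step 12: ref 3 -> FAULT, evict 2, frames=[3,1] (faults so far: 9)
  FIFO total faults: 9
--- LRU ---
  step 0: ref 2 -> FAULT, frames=[2,-] (faults so far: 1)
  step 1: ref 2 -> HIT, frames=[2,-] (faults so far: 1)
  step 2: ref 3 -> FAULT, frames=[2,3] (faults so far: 2)
  step 3: ref 4 -> FAULT, evict 2, frames=[4,3] (faults so far: 3)
  step 4: ref 2 -> FAULT, evict 3, frames=[4,2] (faults so far: 4)
  step 5: ref 1 -> FAULT, evict 4, frames=[1,2] (faults so far: 5)
  step 6: ref 2 -> HIT, frames=[1,2] (faults so far: 5)
  step 7: ref 4 -> FAULT, evict 1, frames=[4,2] (faults so far: 6)
  step 8: ref 4 -> HIT, frames=[4,2] (faults so far: 6)
  step 9: ref 2 -> HIT, frames=[4,2] (faults so far: 6)
  step 10: ref 4 -> HIT, frames=[4,2] (faults so far: 6)
  step 11: ref 1 -> FAULT, evict 2, frames=[4,1] (faults so far: 7)
  step 12: ref 3 -> FAULT, evict 4, frames=[3,1] (faults so far: 8)
  LRU total faults: 8
--- Optimal ---
  step 0: ref 2 -> FAULT, frames=[2,-] (faults so far: 1)
  step 1: ref 2 -> HIT, frames=[2,-] (faults so far: 1)
  step 2: ref 3 -> FAULT, frames=[2,3] (faults so far: 2)
  step 3: ref 4 -> FAULT, evict 3, frames=[2,4] (faults so far: 3)
  step 4: ref 2 -> HIT, frames=[2,4] (faults so far: 3)
  step 5: ref 1 -> FAULT, evict 4, frames=[2,1] (faults so far: 4)
  step 6: ref 2 -> HIT, frames=[2,1] (faults so far: 4)
  step 7: ref 4 -> FAULT, evict 1, frames=[2,4] (faults so far: 5)
  step 8: ref 4 -> HIT, frames=[2,4] (faults so far: 5)
  step 9: ref 2 -> HIT, frames=[2,4] (faults so far: 5)
  step 10: ref 4 -> HIT, frames=[2,4] (faults so far: 5)
  step 11: ref 1 -> FAULT, evict 2, frames=[1,4] (faults so far: 6)
  step 12: ref 3 -> FAULT, evict 1, frames=[3,4] (faults so far: 7)
  Optimal total faults: 7

Answer: 9 8 7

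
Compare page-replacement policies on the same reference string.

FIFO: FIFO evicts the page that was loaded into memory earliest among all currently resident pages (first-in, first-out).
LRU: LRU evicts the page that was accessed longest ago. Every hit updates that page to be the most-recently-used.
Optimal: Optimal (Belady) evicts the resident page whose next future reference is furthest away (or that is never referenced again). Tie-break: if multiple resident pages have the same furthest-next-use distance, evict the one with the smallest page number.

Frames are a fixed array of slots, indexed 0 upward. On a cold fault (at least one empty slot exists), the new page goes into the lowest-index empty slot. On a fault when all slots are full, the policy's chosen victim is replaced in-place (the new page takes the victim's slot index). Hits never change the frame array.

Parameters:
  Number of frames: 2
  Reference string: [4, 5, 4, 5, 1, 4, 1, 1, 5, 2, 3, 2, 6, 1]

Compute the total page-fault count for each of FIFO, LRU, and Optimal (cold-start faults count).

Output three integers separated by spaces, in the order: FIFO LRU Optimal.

Answer: 9 9 8

Derivation:
--- FIFO ---
  step 0: ref 4 -> FAULT, frames=[4,-] (faults so far: 1)
  step 1: ref 5 -> FAULT, frames=[4,5] (faults so far: 2)
  step 2: ref 4 -> HIT, frames=[4,5] (faults so far: 2)
  step 3: ref 5 -> HIT, frames=[4,5] (faults so far: 2)
  step 4: ref 1 -> FAULT, evict 4, frames=[1,5] (faults so far: 3)
  step 5: ref 4 -> FAULT, evict 5, frames=[1,4] (faults so far: 4)
  step 6: ref 1 -> HIT, frames=[1,4] (faults so far: 4)
  step 7: ref 1 -> HIT, frames=[1,4] (faults so far: 4)
  step 8: ref 5 -> FAULT, evict 1, frames=[5,4] (faults so far: 5)
  step 9: ref 2 -> FAULT, evict 4, frames=[5,2] (faults so far: 6)
  step 10: ref 3 -> FAULT, evict 5, frames=[3,2] (faults so far: 7)
  step 11: ref 2 -> HIT, frames=[3,2] (faults so far: 7)
  step 12: ref 6 -> FAULT, evict 2, frames=[3,6] (faults so far: 8)
  step 13: ref 1 -> FAULT, evict 3, frames=[1,6] (faults so far: 9)
  FIFO total faults: 9
--- LRU ---
  step 0: ref 4 -> FAULT, frames=[4,-] (faults so far: 1)
  step 1: ref 5 -> FAULT, frames=[4,5] (faults so far: 2)
  step 2: ref 4 -> HIT, frames=[4,5] (faults so far: 2)
  step 3: ref 5 -> HIT, frames=[4,5] (faults so far: 2)
  step 4: ref 1 -> FAULT, evict 4, frames=[1,5] (faults so far: 3)
  step 5: ref 4 -> FAULT, evict 5, frames=[1,4] (faults so far: 4)
  step 6: ref 1 -> HIT, frames=[1,4] (faults so far: 4)
  step 7: ref 1 -> HIT, frames=[1,4] (faults so far: 4)
  step 8: ref 5 -> FAULT, evict 4, frames=[1,5] (faults so far: 5)
  step 9: ref 2 -> FAULT, evict 1, frames=[2,5] (faults so far: 6)
  step 10: ref 3 -> FAULT, evict 5, frames=[2,3] (faults so far: 7)
  step 11: ref 2 -> HIT, frames=[2,3] (faults so far: 7)
  step 12: ref 6 -> FAULT, evict 3, frames=[2,6] (faults so far: 8)
  step 13: ref 1 -> FAULT, evict 2, frames=[1,6] (faults so far: 9)
  LRU total faults: 9
--- Optimal ---
  step 0: ref 4 -> FAULT, frames=[4,-] (faults so far: 1)
  step 1: ref 5 -> FAULT, frames=[4,5] (faults so far: 2)
  step 2: ref 4 -> HIT, frames=[4,5] (faults so far: 2)
  step 3: ref 5 -> HIT, frames=[4,5] (faults so far: 2)
  step 4: ref 1 -> FAULT, evict 5, frames=[4,1] (faults so far: 3)
  step 5: ref 4 -> HIT, frames=[4,1] (faults so far: 3)
  step 6: ref 1 -> HIT, frames=[4,1] (faults so far: 3)
  step 7: ref 1 -> HIT, frames=[4,1] (faults so far: 3)
  step 8: ref 5 -> FAULT, evict 4, frames=[5,1] (faults so far: 4)
  step 9: ref 2 -> FAULT, evict 5, frames=[2,1] (faults so far: 5)
  step 10: ref 3 -> FAULT, evict 1, frames=[2,3] (faults so far: 6)
  step 11: ref 2 -> HIT, frames=[2,3] (faults so far: 6)
  step 12: ref 6 -> FAULT, evict 2, frames=[6,3] (faults so far: 7)
  step 13: ref 1 -> FAULT, evict 3, frames=[6,1] (faults so far: 8)
  Optimal total faults: 8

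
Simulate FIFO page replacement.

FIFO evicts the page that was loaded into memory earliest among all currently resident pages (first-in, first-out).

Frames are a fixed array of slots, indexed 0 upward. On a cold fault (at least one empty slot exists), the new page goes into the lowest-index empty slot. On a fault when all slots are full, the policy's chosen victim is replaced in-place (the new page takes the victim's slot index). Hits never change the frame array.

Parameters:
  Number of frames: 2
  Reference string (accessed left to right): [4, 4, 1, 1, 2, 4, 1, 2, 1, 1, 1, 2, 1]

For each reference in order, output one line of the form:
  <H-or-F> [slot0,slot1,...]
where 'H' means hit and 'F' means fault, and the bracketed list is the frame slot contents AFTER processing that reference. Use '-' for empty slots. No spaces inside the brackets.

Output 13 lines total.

F [4,-]
H [4,-]
F [4,1]
H [4,1]
F [2,1]
F [2,4]
F [1,4]
F [1,2]
H [1,2]
H [1,2]
H [1,2]
H [1,2]
H [1,2]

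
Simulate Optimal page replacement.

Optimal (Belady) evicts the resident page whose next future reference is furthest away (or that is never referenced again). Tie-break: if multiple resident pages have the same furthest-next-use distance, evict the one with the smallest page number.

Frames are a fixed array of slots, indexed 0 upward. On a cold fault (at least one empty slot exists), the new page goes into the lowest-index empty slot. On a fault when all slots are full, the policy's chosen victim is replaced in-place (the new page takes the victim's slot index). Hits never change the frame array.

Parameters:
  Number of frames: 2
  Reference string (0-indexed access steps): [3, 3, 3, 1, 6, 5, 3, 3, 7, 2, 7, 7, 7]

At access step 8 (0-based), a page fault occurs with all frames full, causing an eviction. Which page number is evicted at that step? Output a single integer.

Step 0: ref 3 -> FAULT, frames=[3,-]
Step 1: ref 3 -> HIT, frames=[3,-]
Step 2: ref 3 -> HIT, frames=[3,-]
Step 3: ref 1 -> FAULT, frames=[3,1]
Step 4: ref 6 -> FAULT, evict 1, frames=[3,6]
Step 5: ref 5 -> FAULT, evict 6, frames=[3,5]
Step 6: ref 3 -> HIT, frames=[3,5]
Step 7: ref 3 -> HIT, frames=[3,5]
Step 8: ref 7 -> FAULT, evict 3, frames=[7,5]
At step 8: evicted page 3

Answer: 3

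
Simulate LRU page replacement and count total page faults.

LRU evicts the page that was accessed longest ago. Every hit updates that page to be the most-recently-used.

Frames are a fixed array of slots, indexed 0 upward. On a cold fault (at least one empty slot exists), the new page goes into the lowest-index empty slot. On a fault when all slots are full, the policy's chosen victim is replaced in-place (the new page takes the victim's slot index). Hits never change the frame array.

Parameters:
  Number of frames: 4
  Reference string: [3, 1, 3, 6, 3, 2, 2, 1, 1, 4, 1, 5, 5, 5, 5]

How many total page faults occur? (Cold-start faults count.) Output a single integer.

Step 0: ref 3 → FAULT, frames=[3,-,-,-]
Step 1: ref 1 → FAULT, frames=[3,1,-,-]
Step 2: ref 3 → HIT, frames=[3,1,-,-]
Step 3: ref 6 → FAULT, frames=[3,1,6,-]
Step 4: ref 3 → HIT, frames=[3,1,6,-]
Step 5: ref 2 → FAULT, frames=[3,1,6,2]
Step 6: ref 2 → HIT, frames=[3,1,6,2]
Step 7: ref 1 → HIT, frames=[3,1,6,2]
Step 8: ref 1 → HIT, frames=[3,1,6,2]
Step 9: ref 4 → FAULT (evict 6), frames=[3,1,4,2]
Step 10: ref 1 → HIT, frames=[3,1,4,2]
Step 11: ref 5 → FAULT (evict 3), frames=[5,1,4,2]
Step 12: ref 5 → HIT, frames=[5,1,4,2]
Step 13: ref 5 → HIT, frames=[5,1,4,2]
Step 14: ref 5 → HIT, frames=[5,1,4,2]
Total faults: 6

Answer: 6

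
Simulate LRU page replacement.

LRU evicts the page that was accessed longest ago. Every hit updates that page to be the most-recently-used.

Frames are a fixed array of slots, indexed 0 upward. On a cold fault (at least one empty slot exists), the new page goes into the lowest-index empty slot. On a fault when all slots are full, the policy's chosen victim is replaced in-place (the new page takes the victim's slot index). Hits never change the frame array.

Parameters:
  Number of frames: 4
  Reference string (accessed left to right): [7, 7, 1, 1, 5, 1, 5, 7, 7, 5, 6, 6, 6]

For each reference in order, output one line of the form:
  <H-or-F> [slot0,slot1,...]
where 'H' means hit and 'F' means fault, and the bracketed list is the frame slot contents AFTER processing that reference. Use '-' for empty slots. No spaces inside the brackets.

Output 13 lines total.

F [7,-,-,-]
H [7,-,-,-]
F [7,1,-,-]
H [7,1,-,-]
F [7,1,5,-]
H [7,1,5,-]
H [7,1,5,-]
H [7,1,5,-]
H [7,1,5,-]
H [7,1,5,-]
F [7,1,5,6]
H [7,1,5,6]
H [7,1,5,6]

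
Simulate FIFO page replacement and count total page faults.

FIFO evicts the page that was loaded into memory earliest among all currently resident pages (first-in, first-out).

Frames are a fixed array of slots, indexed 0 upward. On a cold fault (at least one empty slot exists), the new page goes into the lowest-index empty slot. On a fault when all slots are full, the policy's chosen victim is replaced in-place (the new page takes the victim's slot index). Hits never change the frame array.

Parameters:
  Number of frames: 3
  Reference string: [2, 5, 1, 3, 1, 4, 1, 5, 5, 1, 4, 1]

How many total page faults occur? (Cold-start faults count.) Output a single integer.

Answer: 7

Derivation:
Step 0: ref 2 → FAULT, frames=[2,-,-]
Step 1: ref 5 → FAULT, frames=[2,5,-]
Step 2: ref 1 → FAULT, frames=[2,5,1]
Step 3: ref 3 → FAULT (evict 2), frames=[3,5,1]
Step 4: ref 1 → HIT, frames=[3,5,1]
Step 5: ref 4 → FAULT (evict 5), frames=[3,4,1]
Step 6: ref 1 → HIT, frames=[3,4,1]
Step 7: ref 5 → FAULT (evict 1), frames=[3,4,5]
Step 8: ref 5 → HIT, frames=[3,4,5]
Step 9: ref 1 → FAULT (evict 3), frames=[1,4,5]
Step 10: ref 4 → HIT, frames=[1,4,5]
Step 11: ref 1 → HIT, frames=[1,4,5]
Total faults: 7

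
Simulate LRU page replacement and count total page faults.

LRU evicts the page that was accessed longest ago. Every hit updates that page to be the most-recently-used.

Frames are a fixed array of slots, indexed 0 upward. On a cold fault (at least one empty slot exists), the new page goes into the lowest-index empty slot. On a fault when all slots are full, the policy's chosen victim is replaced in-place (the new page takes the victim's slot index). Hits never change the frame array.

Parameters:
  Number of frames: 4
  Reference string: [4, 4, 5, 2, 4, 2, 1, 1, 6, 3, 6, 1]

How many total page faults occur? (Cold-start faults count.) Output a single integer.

Answer: 6

Derivation:
Step 0: ref 4 → FAULT, frames=[4,-,-,-]
Step 1: ref 4 → HIT, frames=[4,-,-,-]
Step 2: ref 5 → FAULT, frames=[4,5,-,-]
Step 3: ref 2 → FAULT, frames=[4,5,2,-]
Step 4: ref 4 → HIT, frames=[4,5,2,-]
Step 5: ref 2 → HIT, frames=[4,5,2,-]
Step 6: ref 1 → FAULT, frames=[4,5,2,1]
Step 7: ref 1 → HIT, frames=[4,5,2,1]
Step 8: ref 6 → FAULT (evict 5), frames=[4,6,2,1]
Step 9: ref 3 → FAULT (evict 4), frames=[3,6,2,1]
Step 10: ref 6 → HIT, frames=[3,6,2,1]
Step 11: ref 1 → HIT, frames=[3,6,2,1]
Total faults: 6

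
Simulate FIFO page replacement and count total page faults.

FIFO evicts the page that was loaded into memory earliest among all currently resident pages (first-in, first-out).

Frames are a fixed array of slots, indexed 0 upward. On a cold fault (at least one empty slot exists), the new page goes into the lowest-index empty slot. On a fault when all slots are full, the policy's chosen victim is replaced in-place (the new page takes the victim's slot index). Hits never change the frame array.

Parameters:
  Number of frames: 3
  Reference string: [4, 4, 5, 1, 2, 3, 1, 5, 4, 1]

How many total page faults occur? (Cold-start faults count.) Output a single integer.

Answer: 8

Derivation:
Step 0: ref 4 → FAULT, frames=[4,-,-]
Step 1: ref 4 → HIT, frames=[4,-,-]
Step 2: ref 5 → FAULT, frames=[4,5,-]
Step 3: ref 1 → FAULT, frames=[4,5,1]
Step 4: ref 2 → FAULT (evict 4), frames=[2,5,1]
Step 5: ref 3 → FAULT (evict 5), frames=[2,3,1]
Step 6: ref 1 → HIT, frames=[2,3,1]
Step 7: ref 5 → FAULT (evict 1), frames=[2,3,5]
Step 8: ref 4 → FAULT (evict 2), frames=[4,3,5]
Step 9: ref 1 → FAULT (evict 3), frames=[4,1,5]
Total faults: 8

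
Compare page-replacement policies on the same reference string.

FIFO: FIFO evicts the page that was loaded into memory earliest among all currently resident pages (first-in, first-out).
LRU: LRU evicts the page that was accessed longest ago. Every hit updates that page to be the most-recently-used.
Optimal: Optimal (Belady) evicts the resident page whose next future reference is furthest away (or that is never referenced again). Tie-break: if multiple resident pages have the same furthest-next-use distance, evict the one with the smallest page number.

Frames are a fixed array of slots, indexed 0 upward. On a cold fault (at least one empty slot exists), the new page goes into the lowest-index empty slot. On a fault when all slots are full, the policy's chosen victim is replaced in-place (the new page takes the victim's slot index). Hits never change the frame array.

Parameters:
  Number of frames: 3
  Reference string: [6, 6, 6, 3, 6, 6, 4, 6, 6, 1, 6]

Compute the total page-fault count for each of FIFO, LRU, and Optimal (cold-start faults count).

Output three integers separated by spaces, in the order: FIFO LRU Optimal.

--- FIFO ---
  step 0: ref 6 -> FAULT, frames=[6,-,-] (faults so far: 1)
  step 1: ref 6 -> HIT, frames=[6,-,-] (faults so far: 1)
  step 2: ref 6 -> HIT, frames=[6,-,-] (faults so far: 1)
  step 3: ref 3 -> FAULT, frames=[6,3,-] (faults so far: 2)
  step 4: ref 6 -> HIT, frames=[6,3,-] (faults so far: 2)
  step 5: ref 6 -> HIT, frames=[6,3,-] (faults so far: 2)
  step 6: ref 4 -> FAULT, frames=[6,3,4] (faults so far: 3)
  step 7: ref 6 -> HIT, frames=[6,3,4] (faults so far: 3)
  step 8: ref 6 -> HIT, frames=[6,3,4] (faults so far: 3)
  step 9: ref 1 -> FAULT, evict 6, frames=[1,3,4] (faults so far: 4)
  step 10: ref 6 -> FAULT, evict 3, frames=[1,6,4] (faults so far: 5)
  FIFO total faults: 5
--- LRU ---
  step 0: ref 6 -> FAULT, frames=[6,-,-] (faults so far: 1)
  step 1: ref 6 -> HIT, frames=[6,-,-] (faults so far: 1)
  step 2: ref 6 -> HIT, frames=[6,-,-] (faults so far: 1)
  step 3: ref 3 -> FAULT, frames=[6,3,-] (faults so far: 2)
  step 4: ref 6 -> HIT, frames=[6,3,-] (faults so far: 2)
  step 5: ref 6 -> HIT, frames=[6,3,-] (faults so far: 2)
  step 6: ref 4 -> FAULT, frames=[6,3,4] (faults so far: 3)
  step 7: ref 6 -> HIT, frames=[6,3,4] (faults so far: 3)
  step 8: ref 6 -> HIT, frames=[6,3,4] (faults so far: 3)
  step 9: ref 1 -> FAULT, evict 3, frames=[6,1,4] (faults so far: 4)
  step 10: ref 6 -> HIT, frames=[6,1,4] (faults so far: 4)
  LRU total faults: 4
--- Optimal ---
  step 0: ref 6 -> FAULT, frames=[6,-,-] (faults so far: 1)
  step 1: ref 6 -> HIT, frames=[6,-,-] (faults so far: 1)
  step 2: ref 6 -> HIT, frames=[6,-,-] (faults so far: 1)
  step 3: ref 3 -> FAULT, frames=[6,3,-] (faults so far: 2)
  step 4: ref 6 -> HIT, frames=[6,3,-] (faults so far: 2)
  step 5: ref 6 -> HIT, frames=[6,3,-] (faults so far: 2)
  step 6: ref 4 -> FAULT, frames=[6,3,4] (faults so far: 3)
  step 7: ref 6 -> HIT, frames=[6,3,4] (faults so far: 3)
  step 8: ref 6 -> HIT, frames=[6,3,4] (faults so far: 3)
  step 9: ref 1 -> FAULT, evict 3, frames=[6,1,4] (faults so far: 4)
  step 10: ref 6 -> HIT, frames=[6,1,4] (faults so far: 4)
  Optimal total faults: 4

Answer: 5 4 4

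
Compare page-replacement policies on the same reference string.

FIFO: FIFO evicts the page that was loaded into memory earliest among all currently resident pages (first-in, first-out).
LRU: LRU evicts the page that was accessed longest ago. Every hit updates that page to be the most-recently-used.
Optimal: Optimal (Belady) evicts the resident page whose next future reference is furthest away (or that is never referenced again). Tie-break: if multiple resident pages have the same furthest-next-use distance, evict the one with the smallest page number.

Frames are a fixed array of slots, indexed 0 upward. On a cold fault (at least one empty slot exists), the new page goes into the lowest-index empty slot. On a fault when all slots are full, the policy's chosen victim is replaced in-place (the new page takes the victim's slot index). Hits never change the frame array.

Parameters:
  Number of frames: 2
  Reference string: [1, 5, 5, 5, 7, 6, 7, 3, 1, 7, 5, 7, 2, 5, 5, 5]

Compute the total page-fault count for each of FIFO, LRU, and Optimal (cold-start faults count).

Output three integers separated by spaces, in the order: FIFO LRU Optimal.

--- FIFO ---
  step 0: ref 1 -> FAULT, frames=[1,-] (faults so far: 1)
  step 1: ref 5 -> FAULT, frames=[1,5] (faults so far: 2)
  step 2: ref 5 -> HIT, frames=[1,5] (faults so far: 2)
  step 3: ref 5 -> HIT, frames=[1,5] (faults so far: 2)
  step 4: ref 7 -> FAULT, evict 1, frames=[7,5] (faults so far: 3)
  step 5: ref 6 -> FAULT, evict 5, frames=[7,6] (faults so far: 4)
  step 6: ref 7 -> HIT, frames=[7,6] (faults so far: 4)
  step 7: ref 3 -> FAULT, evict 7, frames=[3,6] (faults so far: 5)
  step 8: ref 1 -> FAULT, evict 6, frames=[3,1] (faults so far: 6)
  step 9: ref 7 -> FAULT, evict 3, frames=[7,1] (faults so far: 7)
  step 10: ref 5 -> FAULT, evict 1, frames=[7,5] (faults so far: 8)
  step 11: ref 7 -> HIT, frames=[7,5] (faults so far: 8)
  step 12: ref 2 -> FAULT, evict 7, frames=[2,5] (faults so far: 9)
  step 13: ref 5 -> HIT, frames=[2,5] (faults so far: 9)
  step 14: ref 5 -> HIT, frames=[2,5] (faults so far: 9)
  step 15: ref 5 -> HIT, frames=[2,5] (faults so far: 9)
  FIFO total faults: 9
--- LRU ---
  step 0: ref 1 -> FAULT, frames=[1,-] (faults so far: 1)
  step 1: ref 5 -> FAULT, frames=[1,5] (faults so far: 2)
  step 2: ref 5 -> HIT, frames=[1,5] (faults so far: 2)
  step 3: ref 5 -> HIT, frames=[1,5] (faults so far: 2)
  step 4: ref 7 -> FAULT, evict 1, frames=[7,5] (faults so far: 3)
  step 5: ref 6 -> FAULT, evict 5, frames=[7,6] (faults so far: 4)
  step 6: ref 7 -> HIT, frames=[7,6] (faults so far: 4)
  step 7: ref 3 -> FAULT, evict 6, frames=[7,3] (faults so far: 5)
  step 8: ref 1 -> FAULT, evict 7, frames=[1,3] (faults so far: 6)
  step 9: ref 7 -> FAULT, evict 3, frames=[1,7] (faults so far: 7)
  step 10: ref 5 -> FAULT, evict 1, frames=[5,7] (faults so far: 8)
  step 11: ref 7 -> HIT, frames=[5,7] (faults so far: 8)
  step 12: ref 2 -> FAULT, evict 5, frames=[2,7] (faults so far: 9)
  step 13: ref 5 -> FAULT, evict 7, frames=[2,5] (faults so far: 10)
  step 14: ref 5 -> HIT, frames=[2,5] (faults so far: 10)
  step 15: ref 5 -> HIT, frames=[2,5] (faults so far: 10)
  LRU total faults: 10
--- Optimal ---
  step 0: ref 1 -> FAULT, frames=[1,-] (faults so far: 1)
  step 1: ref 5 -> FAULT, frames=[1,5] (faults so far: 2)
  step 2: ref 5 -> HIT, frames=[1,5] (faults so far: 2)
  step 3: ref 5 -> HIT, frames=[1,5] (faults so far: 2)
  step 4: ref 7 -> FAULT, evict 5, frames=[1,7] (faults so far: 3)
  step 5: ref 6 -> FAULT, evict 1, frames=[6,7] (faults so far: 4)
  step 6: ref 7 -> HIT, frames=[6,7] (faults so far: 4)
  step 7: ref 3 -> FAULT, evict 6, frames=[3,7] (faults so far: 5)
  step 8: ref 1 -> FAULT, evict 3, frames=[1,7] (faults so far: 6)
  step 9: ref 7 -> HIT, frames=[1,7] (faults so far: 6)
  step 10: ref 5 -> FAULT, evict 1, frames=[5,7] (faults so far: 7)
  step 11: ref 7 -> HIT, frames=[5,7] (faults so far: 7)
  step 12: ref 2 -> FAULT, evict 7, frames=[5,2] (faults so far: 8)
  step 13: ref 5 -> HIT, frames=[5,2] (faults so far: 8)
  step 14: ref 5 -> HIT, frames=[5,2] (faults so far: 8)
  step 15: ref 5 -> HIT, frames=[5,2] (faults so far: 8)
  Optimal total faults: 8

Answer: 9 10 8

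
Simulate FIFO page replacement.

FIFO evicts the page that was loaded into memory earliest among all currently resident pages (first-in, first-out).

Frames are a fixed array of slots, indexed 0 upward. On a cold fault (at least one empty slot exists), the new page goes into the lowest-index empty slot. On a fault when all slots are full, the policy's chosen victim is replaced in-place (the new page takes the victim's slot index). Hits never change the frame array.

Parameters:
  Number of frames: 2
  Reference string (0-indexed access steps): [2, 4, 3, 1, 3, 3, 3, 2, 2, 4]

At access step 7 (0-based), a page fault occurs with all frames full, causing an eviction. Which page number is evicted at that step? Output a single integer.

Step 0: ref 2 -> FAULT, frames=[2,-]
Step 1: ref 4 -> FAULT, frames=[2,4]
Step 2: ref 3 -> FAULT, evict 2, frames=[3,4]
Step 3: ref 1 -> FAULT, evict 4, frames=[3,1]
Step 4: ref 3 -> HIT, frames=[3,1]
Step 5: ref 3 -> HIT, frames=[3,1]
Step 6: ref 3 -> HIT, frames=[3,1]
Step 7: ref 2 -> FAULT, evict 3, frames=[2,1]
At step 7: evicted page 3

Answer: 3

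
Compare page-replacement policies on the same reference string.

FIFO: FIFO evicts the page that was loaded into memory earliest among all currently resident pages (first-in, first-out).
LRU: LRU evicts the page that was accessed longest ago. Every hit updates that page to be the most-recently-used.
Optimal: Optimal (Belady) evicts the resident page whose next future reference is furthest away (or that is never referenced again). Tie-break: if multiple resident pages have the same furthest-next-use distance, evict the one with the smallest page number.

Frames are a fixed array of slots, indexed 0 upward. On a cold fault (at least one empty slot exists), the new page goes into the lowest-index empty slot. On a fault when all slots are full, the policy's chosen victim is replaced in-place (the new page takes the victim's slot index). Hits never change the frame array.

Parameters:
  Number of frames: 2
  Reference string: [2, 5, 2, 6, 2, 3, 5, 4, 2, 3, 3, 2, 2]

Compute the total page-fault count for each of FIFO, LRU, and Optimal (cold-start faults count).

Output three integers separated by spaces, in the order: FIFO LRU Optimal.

--- FIFO ---
  step 0: ref 2 -> FAULT, frames=[2,-] (faults so far: 1)
  step 1: ref 5 -> FAULT, frames=[2,5] (faults so far: 2)
  step 2: ref 2 -> HIT, frames=[2,5] (faults so far: 2)
  step 3: ref 6 -> FAULT, evict 2, frames=[6,5] (faults so far: 3)
  step 4: ref 2 -> FAULT, evict 5, frames=[6,2] (faults so far: 4)
  step 5: ref 3 -> FAULT, evict 6, frames=[3,2] (faults so far: 5)
  step 6: ref 5 -> FAULT, evict 2, frames=[3,5] (faults so far: 6)
  step 7: ref 4 -> FAULT, evict 3, frames=[4,5] (faults so far: 7)
  step 8: ref 2 -> FAULT, evict 5, frames=[4,2] (faults so far: 8)
  step 9: ref 3 -> FAULT, evict 4, frames=[3,2] (faults so far: 9)
  step 10: ref 3 -> HIT, frames=[3,2] (faults so far: 9)
  step 11: ref 2 -> HIT, frames=[3,2] (faults so far: 9)
  step 12: ref 2 -> HIT, frames=[3,2] (faults so far: 9)
  FIFO total faults: 9
--- LRU ---
  step 0: ref 2 -> FAULT, frames=[2,-] (faults so far: 1)
  step 1: ref 5 -> FAULT, frames=[2,5] (faults so far: 2)
  step 2: ref 2 -> HIT, frames=[2,5] (faults so far: 2)
  step 3: ref 6 -> FAULT, evict 5, frames=[2,6] (faults so far: 3)
  step 4: ref 2 -> HIT, frames=[2,6] (faults so far: 3)
  step 5: ref 3 -> FAULT, evict 6, frames=[2,3] (faults so far: 4)
  step 6: ref 5 -> FAULT, evict 2, frames=[5,3] (faults so far: 5)
  step 7: ref 4 -> FAULT, evict 3, frames=[5,4] (faults so far: 6)
  step 8: ref 2 -> FAULT, evict 5, frames=[2,4] (faults so far: 7)
  step 9: ref 3 -> FAULT, evict 4, frames=[2,3] (faults so far: 8)
  step 10: ref 3 -> HIT, frames=[2,3] (faults so far: 8)
  step 11: ref 2 -> HIT, frames=[2,3] (faults so far: 8)
  step 12: ref 2 -> HIT, frames=[2,3] (faults so far: 8)
  LRU total faults: 8
--- Optimal ---
  step 0: ref 2 -> FAULT, frames=[2,-] (faults so far: 1)
  step 1: ref 5 -> FAULT, frames=[2,5] (faults so far: 2)
  step 2: ref 2 -> HIT, frames=[2,5] (faults so far: 2)
  step 3: ref 6 -> FAULT, evict 5, frames=[2,6] (faults so far: 3)
  step 4: ref 2 -> HIT, frames=[2,6] (faults so far: 3)
  step 5: ref 3 -> FAULT, evict 6, frames=[2,3] (faults so far: 4)
  step 6: ref 5 -> FAULT, evict 3, frames=[2,5] (faults so far: 5)
  step 7: ref 4 -> FAULT, evict 5, frames=[2,4] (faults so far: 6)
  step 8: ref 2 -> HIT, frames=[2,4] (faults so far: 6)
  step 9: ref 3 -> FAULT, evict 4, frames=[2,3] (faults so far: 7)
  step 10: ref 3 -> HIT, frames=[2,3] (faults so far: 7)
  step 11: ref 2 -> HIT, frames=[2,3] (faults so far: 7)
  step 12: ref 2 -> HIT, frames=[2,3] (faults so far: 7)
  Optimal total faults: 7

Answer: 9 8 7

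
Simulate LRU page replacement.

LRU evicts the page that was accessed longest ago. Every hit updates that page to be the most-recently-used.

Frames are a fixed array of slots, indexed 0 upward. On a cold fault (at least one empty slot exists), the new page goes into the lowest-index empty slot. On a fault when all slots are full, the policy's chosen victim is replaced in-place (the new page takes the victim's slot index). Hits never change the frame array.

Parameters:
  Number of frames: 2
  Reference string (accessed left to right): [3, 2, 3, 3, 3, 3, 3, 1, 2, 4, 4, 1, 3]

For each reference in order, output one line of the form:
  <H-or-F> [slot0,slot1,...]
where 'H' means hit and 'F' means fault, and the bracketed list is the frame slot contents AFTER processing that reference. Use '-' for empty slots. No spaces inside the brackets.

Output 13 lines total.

F [3,-]
F [3,2]
H [3,2]
H [3,2]
H [3,2]
H [3,2]
H [3,2]
F [3,1]
F [2,1]
F [2,4]
H [2,4]
F [1,4]
F [1,3]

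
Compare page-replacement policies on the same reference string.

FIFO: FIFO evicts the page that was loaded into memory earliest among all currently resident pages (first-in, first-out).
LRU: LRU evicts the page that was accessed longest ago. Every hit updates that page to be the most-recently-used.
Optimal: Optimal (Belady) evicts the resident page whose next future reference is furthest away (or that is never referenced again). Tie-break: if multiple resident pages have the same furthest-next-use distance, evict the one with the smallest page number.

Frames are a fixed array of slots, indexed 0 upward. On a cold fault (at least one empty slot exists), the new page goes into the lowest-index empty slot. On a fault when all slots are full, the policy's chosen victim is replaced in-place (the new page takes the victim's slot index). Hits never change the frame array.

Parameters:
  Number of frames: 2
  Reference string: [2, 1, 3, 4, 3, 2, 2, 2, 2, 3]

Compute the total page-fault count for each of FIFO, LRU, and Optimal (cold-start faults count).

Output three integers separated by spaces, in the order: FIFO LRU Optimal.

Answer: 6 5 5

Derivation:
--- FIFO ---
  step 0: ref 2 -> FAULT, frames=[2,-] (faults so far: 1)
  step 1: ref 1 -> FAULT, frames=[2,1] (faults so far: 2)
  step 2: ref 3 -> FAULT, evict 2, frames=[3,1] (faults so far: 3)
  step 3: ref 4 -> FAULT, evict 1, frames=[3,4] (faults so far: 4)
  step 4: ref 3 -> HIT, frames=[3,4] (faults so far: 4)
  step 5: ref 2 -> FAULT, evict 3, frames=[2,4] (faults so far: 5)
  step 6: ref 2 -> HIT, frames=[2,4] (faults so far: 5)
  step 7: ref 2 -> HIT, frames=[2,4] (faults so far: 5)
  step 8: ref 2 -> HIT, frames=[2,4] (faults so far: 5)
  step 9: ref 3 -> FAULT, evict 4, frames=[2,3] (faults so far: 6)
  FIFO total faults: 6
--- LRU ---
  step 0: ref 2 -> FAULT, frames=[2,-] (faults so far: 1)
  step 1: ref 1 -> FAULT, frames=[2,1] (faults so far: 2)
  step 2: ref 3 -> FAULT, evict 2, frames=[3,1] (faults so far: 3)
  step 3: ref 4 -> FAULT, evict 1, frames=[3,4] (faults so far: 4)
  step 4: ref 3 -> HIT, frames=[3,4] (faults so far: 4)
  step 5: ref 2 -> FAULT, evict 4, frames=[3,2] (faults so far: 5)
  step 6: ref 2 -> HIT, frames=[3,2] (faults so far: 5)
  step 7: ref 2 -> HIT, frames=[3,2] (faults so far: 5)
  step 8: ref 2 -> HIT, frames=[3,2] (faults so far: 5)
  step 9: ref 3 -> HIT, frames=[3,2] (faults so far: 5)
  LRU total faults: 5
--- Optimal ---
  step 0: ref 2 -> FAULT, frames=[2,-] (faults so far: 1)
  step 1: ref 1 -> FAULT, frames=[2,1] (faults so far: 2)
  step 2: ref 3 -> FAULT, evict 1, frames=[2,3] (faults so far: 3)
  step 3: ref 4 -> FAULT, evict 2, frames=[4,3] (faults so far: 4)
  step 4: ref 3 -> HIT, frames=[4,3] (faults so far: 4)
  step 5: ref 2 -> FAULT, evict 4, frames=[2,3] (faults so far: 5)
  step 6: ref 2 -> HIT, frames=[2,3] (faults so far: 5)
  step 7: ref 2 -> HIT, frames=[2,3] (faults so far: 5)
  step 8: ref 2 -> HIT, frames=[2,3] (faults so far: 5)
  step 9: ref 3 -> HIT, frames=[2,3] (faults so far: 5)
  Optimal total faults: 5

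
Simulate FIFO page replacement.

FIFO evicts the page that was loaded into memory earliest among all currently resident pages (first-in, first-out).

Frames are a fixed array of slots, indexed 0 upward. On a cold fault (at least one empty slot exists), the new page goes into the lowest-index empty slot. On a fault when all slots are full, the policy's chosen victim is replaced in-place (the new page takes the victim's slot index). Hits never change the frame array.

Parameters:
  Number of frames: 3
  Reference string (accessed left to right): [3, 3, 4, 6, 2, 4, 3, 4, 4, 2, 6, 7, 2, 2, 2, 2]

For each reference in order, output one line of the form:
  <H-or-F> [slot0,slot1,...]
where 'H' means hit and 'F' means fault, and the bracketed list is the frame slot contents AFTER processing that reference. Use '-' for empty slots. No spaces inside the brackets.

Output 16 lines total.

F [3,-,-]
H [3,-,-]
F [3,4,-]
F [3,4,6]
F [2,4,6]
H [2,4,6]
F [2,3,6]
F [2,3,4]
H [2,3,4]
H [2,3,4]
F [6,3,4]
F [6,7,4]
F [6,7,2]
H [6,7,2]
H [6,7,2]
H [6,7,2]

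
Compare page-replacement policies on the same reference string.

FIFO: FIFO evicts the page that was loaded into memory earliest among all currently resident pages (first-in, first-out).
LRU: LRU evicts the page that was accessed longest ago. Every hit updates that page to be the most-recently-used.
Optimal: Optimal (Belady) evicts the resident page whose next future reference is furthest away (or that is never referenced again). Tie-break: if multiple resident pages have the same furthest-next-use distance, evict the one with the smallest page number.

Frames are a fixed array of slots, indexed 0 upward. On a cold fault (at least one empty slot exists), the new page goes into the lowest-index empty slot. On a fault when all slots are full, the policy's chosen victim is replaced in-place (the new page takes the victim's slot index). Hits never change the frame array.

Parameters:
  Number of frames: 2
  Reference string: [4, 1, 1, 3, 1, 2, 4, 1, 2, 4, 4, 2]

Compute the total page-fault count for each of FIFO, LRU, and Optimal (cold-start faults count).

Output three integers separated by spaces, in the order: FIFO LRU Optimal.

Answer: 8 8 6

Derivation:
--- FIFO ---
  step 0: ref 4 -> FAULT, frames=[4,-] (faults so far: 1)
  step 1: ref 1 -> FAULT, frames=[4,1] (faults so far: 2)
  step 2: ref 1 -> HIT, frames=[4,1] (faults so far: 2)
  step 3: ref 3 -> FAULT, evict 4, frames=[3,1] (faults so far: 3)
  step 4: ref 1 -> HIT, frames=[3,1] (faults so far: 3)
  step 5: ref 2 -> FAULT, evict 1, frames=[3,2] (faults so far: 4)
  step 6: ref 4 -> FAULT, evict 3, frames=[4,2] (faults so far: 5)
  step 7: ref 1 -> FAULT, evict 2, frames=[4,1] (faults so far: 6)
  step 8: ref 2 -> FAULT, evict 4, frames=[2,1] (faults so far: 7)
  step 9: ref 4 -> FAULT, evict 1, frames=[2,4] (faults so far: 8)
  step 10: ref 4 -> HIT, frames=[2,4] (faults so far: 8)
  step 11: ref 2 -> HIT, frames=[2,4] (faults so far: 8)
  FIFO total faults: 8
--- LRU ---
  step 0: ref 4 -> FAULT, frames=[4,-] (faults so far: 1)
  step 1: ref 1 -> FAULT, frames=[4,1] (faults so far: 2)
  step 2: ref 1 -> HIT, frames=[4,1] (faults so far: 2)
  step 3: ref 3 -> FAULT, evict 4, frames=[3,1] (faults so far: 3)
  step 4: ref 1 -> HIT, frames=[3,1] (faults so far: 3)
  step 5: ref 2 -> FAULT, evict 3, frames=[2,1] (faults so far: 4)
  step 6: ref 4 -> FAULT, evict 1, frames=[2,4] (faults so far: 5)
  step 7: ref 1 -> FAULT, evict 2, frames=[1,4] (faults so far: 6)
  step 8: ref 2 -> FAULT, evict 4, frames=[1,2] (faults so far: 7)
  step 9: ref 4 -> FAULT, evict 1, frames=[4,2] (faults so far: 8)
  step 10: ref 4 -> HIT, frames=[4,2] (faults so far: 8)
  step 11: ref 2 -> HIT, frames=[4,2] (faults so far: 8)
  LRU total faults: 8
--- Optimal ---
  step 0: ref 4 -> FAULT, frames=[4,-] (faults so far: 1)
  step 1: ref 1 -> FAULT, frames=[4,1] (faults so far: 2)
  step 2: ref 1 -> HIT, frames=[4,1] (faults so far: 2)
  step 3: ref 3 -> FAULT, evict 4, frames=[3,1] (faults so far: 3)
  step 4: ref 1 -> HIT, frames=[3,1] (faults so far: 3)
  step 5: ref 2 -> FAULT, evict 3, frames=[2,1] (faults so far: 4)
  step 6: ref 4 -> FAULT, evict 2, frames=[4,1] (faults so far: 5)
  step 7: ref 1 -> HIT, frames=[4,1] (faults so far: 5)
  step 8: ref 2 -> FAULT, evict 1, frames=[4,2] (faults so far: 6)
  step 9: ref 4 -> HIT, frames=[4,2] (faults so far: 6)
  step 10: ref 4 -> HIT, frames=[4,2] (faults so far: 6)
  step 11: ref 2 -> HIT, frames=[4,2] (faults so far: 6)
  Optimal total faults: 6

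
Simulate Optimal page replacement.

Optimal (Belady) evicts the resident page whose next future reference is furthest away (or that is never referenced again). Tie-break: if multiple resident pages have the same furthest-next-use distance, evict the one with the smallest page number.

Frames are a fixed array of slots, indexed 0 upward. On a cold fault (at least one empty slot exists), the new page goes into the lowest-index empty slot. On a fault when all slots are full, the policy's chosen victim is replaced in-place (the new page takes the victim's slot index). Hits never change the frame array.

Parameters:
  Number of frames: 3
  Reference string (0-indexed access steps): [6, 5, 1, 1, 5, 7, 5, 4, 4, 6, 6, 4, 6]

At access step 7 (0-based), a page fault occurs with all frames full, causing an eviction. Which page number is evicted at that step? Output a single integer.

Answer: 5

Derivation:
Step 0: ref 6 -> FAULT, frames=[6,-,-]
Step 1: ref 5 -> FAULT, frames=[6,5,-]
Step 2: ref 1 -> FAULT, frames=[6,5,1]
Step 3: ref 1 -> HIT, frames=[6,5,1]
Step 4: ref 5 -> HIT, frames=[6,5,1]
Step 5: ref 7 -> FAULT, evict 1, frames=[6,5,7]
Step 6: ref 5 -> HIT, frames=[6,5,7]
Step 7: ref 4 -> FAULT, evict 5, frames=[6,4,7]
At step 7: evicted page 5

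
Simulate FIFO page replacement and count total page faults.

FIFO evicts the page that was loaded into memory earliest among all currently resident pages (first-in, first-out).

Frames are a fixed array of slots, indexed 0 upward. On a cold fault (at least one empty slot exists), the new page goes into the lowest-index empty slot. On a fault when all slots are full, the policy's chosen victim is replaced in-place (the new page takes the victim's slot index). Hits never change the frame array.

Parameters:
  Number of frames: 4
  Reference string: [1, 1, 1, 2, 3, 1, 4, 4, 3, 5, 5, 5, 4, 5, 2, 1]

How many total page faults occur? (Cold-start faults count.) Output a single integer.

Answer: 6

Derivation:
Step 0: ref 1 → FAULT, frames=[1,-,-,-]
Step 1: ref 1 → HIT, frames=[1,-,-,-]
Step 2: ref 1 → HIT, frames=[1,-,-,-]
Step 3: ref 2 → FAULT, frames=[1,2,-,-]
Step 4: ref 3 → FAULT, frames=[1,2,3,-]
Step 5: ref 1 → HIT, frames=[1,2,3,-]
Step 6: ref 4 → FAULT, frames=[1,2,3,4]
Step 7: ref 4 → HIT, frames=[1,2,3,4]
Step 8: ref 3 → HIT, frames=[1,2,3,4]
Step 9: ref 5 → FAULT (evict 1), frames=[5,2,3,4]
Step 10: ref 5 → HIT, frames=[5,2,3,4]
Step 11: ref 5 → HIT, frames=[5,2,3,4]
Step 12: ref 4 → HIT, frames=[5,2,3,4]
Step 13: ref 5 → HIT, frames=[5,2,3,4]
Step 14: ref 2 → HIT, frames=[5,2,3,4]
Step 15: ref 1 → FAULT (evict 2), frames=[5,1,3,4]
Total faults: 6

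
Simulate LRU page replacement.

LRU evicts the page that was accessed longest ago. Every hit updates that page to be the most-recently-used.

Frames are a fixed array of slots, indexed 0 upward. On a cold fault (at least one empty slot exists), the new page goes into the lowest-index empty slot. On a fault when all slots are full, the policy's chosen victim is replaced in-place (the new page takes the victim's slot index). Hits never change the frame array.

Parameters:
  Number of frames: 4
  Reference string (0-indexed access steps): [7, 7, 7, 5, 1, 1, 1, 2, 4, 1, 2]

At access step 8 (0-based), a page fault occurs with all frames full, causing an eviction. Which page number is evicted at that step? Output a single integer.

Step 0: ref 7 -> FAULT, frames=[7,-,-,-]
Step 1: ref 7 -> HIT, frames=[7,-,-,-]
Step 2: ref 7 -> HIT, frames=[7,-,-,-]
Step 3: ref 5 -> FAULT, frames=[7,5,-,-]
Step 4: ref 1 -> FAULT, frames=[7,5,1,-]
Step 5: ref 1 -> HIT, frames=[7,5,1,-]
Step 6: ref 1 -> HIT, frames=[7,5,1,-]
Step 7: ref 2 -> FAULT, frames=[7,5,1,2]
Step 8: ref 4 -> FAULT, evict 7, frames=[4,5,1,2]
At step 8: evicted page 7

Answer: 7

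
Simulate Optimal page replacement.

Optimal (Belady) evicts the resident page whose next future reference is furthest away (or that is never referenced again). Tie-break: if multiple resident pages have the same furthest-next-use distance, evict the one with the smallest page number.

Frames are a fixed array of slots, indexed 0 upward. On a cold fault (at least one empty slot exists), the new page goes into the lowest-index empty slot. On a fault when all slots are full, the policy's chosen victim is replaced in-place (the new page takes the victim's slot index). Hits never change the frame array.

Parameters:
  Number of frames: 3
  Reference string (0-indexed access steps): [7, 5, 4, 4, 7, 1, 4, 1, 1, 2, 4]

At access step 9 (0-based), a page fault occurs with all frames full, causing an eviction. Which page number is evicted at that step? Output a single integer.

Step 0: ref 7 -> FAULT, frames=[7,-,-]
Step 1: ref 5 -> FAULT, frames=[7,5,-]
Step 2: ref 4 -> FAULT, frames=[7,5,4]
Step 3: ref 4 -> HIT, frames=[7,5,4]
Step 4: ref 7 -> HIT, frames=[7,5,4]
Step 5: ref 1 -> FAULT, evict 5, frames=[7,1,4]
Step 6: ref 4 -> HIT, frames=[7,1,4]
Step 7: ref 1 -> HIT, frames=[7,1,4]
Step 8: ref 1 -> HIT, frames=[7,1,4]
Step 9: ref 2 -> FAULT, evict 1, frames=[7,2,4]
At step 9: evicted page 1

Answer: 1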